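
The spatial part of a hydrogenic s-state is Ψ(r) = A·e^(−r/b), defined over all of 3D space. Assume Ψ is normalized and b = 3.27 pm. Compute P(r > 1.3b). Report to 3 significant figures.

P ≈ 0.518

P = ∫ |Ψ|² 4πr² dr over r > 1.3b.
Normalization gives A² = 1/(π·b^3).
Let u = r/b; then A², 4π and the length scale all cancel, so P = ∫_{1.3}^{∞} u^2·e^(-2·u) du ÷ ∫_{0}^{∞} u^2·e^(-2·u) du.
An antiderivative of u^2·e^(-2·u) is -(2·u^2 + 2·u + 1)·e^(-2·u)/4; evaluating from 1.3 to ∞ gives 349·e^(-13/5)/200, while the full integral is 1/4.
The region integral divided by the full integral gives P = 0.5184.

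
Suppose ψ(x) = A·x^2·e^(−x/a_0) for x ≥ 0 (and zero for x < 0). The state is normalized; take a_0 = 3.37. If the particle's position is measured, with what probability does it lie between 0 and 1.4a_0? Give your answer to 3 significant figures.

P ≈ 0.152

|ψ|² is the probability density, so P = ∫_{0}^{1.4a_0} |ψ|² dx.
Since A² = 1/(3·a_0^5/4), this is the region integral divided by the full normalization integral.
In terms of u = x/a_0 (A² and the length scale cancel between numerator and denominator), P = [∫_{0}^{1.4} u^4·e^(-2·u) du] / [∫_{0}^{∞} u^4·e^(-2·u) du].
An antiderivative of u^4·e^(-2·u) is -(u^4/2 + u^3 + 3·u^2/2 + 3·u/2 + 3/4)·e^(-2·u); evaluating from 0 to 1.4 gives ≈ 0.11424, while the full integral is 3/4.
This works out to P = 0.1523.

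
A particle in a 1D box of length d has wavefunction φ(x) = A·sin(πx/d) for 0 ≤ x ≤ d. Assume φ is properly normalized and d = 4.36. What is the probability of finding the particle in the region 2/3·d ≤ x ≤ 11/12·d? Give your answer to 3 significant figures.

|φ|² is the probability density, so P = ∫_{2/3·d}^{11/12·d} |φ|² dx.
Since A² = 1/(d/2), this is the region integral divided by the full normalization integral.
In terms of u = x/d (A² and the length scale cancel between numerator and denominator), P = [∫_{2/3}^{11/12} sin(π·u)^2 du] / [∫_{0}^{1} sin(π·u)^2 du].
An antiderivative of sin(π·u)^2 is u/2 - sin(2·π·u)/(4·π); evaluating from 2/3 to 11/12 gives -√(3)/(8·π) + 1/(8·π) + 1/8, while the full integral is 1/2.
The result is P = (-√(3) + 1 + π)/(4·π).

P ≈ 0.192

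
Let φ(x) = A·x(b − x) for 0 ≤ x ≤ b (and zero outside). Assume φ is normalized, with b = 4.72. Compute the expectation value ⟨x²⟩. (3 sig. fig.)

⟨x^2⟩ ≈ 6.37

The expectation value is the |φ|²-weighted average of x^2: ∫ x^2|φ|² dx.
Expanding the polynomial and integrating term by term, since the A² factors cancel between numerator and denominator, ⟨x²⟩ = 2·b^2/7.
With b = 4.72, ⟨x^2⟩ = 6.365.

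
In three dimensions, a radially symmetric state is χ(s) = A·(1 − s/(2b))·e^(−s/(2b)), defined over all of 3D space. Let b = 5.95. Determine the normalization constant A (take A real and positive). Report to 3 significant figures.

We need A² ∫|f|² 4πs² ds = 1, taking the integral from 0 to ∞.
(Spherical symmetry: dV = 4πs² ds.)
Recall ∫₀^∞ s^m e^(−s/β) ds = m!·β^(m+1), ∫|χ|² 4πs² ds = A²·(8·π·b^3).
With b = 5.95: A² = 0.0001889 and A = 0.01374.

A ≈ 0.0137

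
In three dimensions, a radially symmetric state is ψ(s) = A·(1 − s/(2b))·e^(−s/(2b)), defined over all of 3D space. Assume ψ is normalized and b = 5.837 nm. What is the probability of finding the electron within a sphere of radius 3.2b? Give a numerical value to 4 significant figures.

P = ∫ |ψ|² 4πs² ds over s ≤ 3.2b.
A² is fixed by ∫₀^∞ 4πs²|ψ|² ds = 1, i.e. A² = (8·π·b^3)^(−1).
Let u = s/b; then A², 4π and the length scale all cancel, so P = ∫_{0}^{3.2} u^2·(1 - u/2)^2·e^(-u) du ÷ ∫_{0}^{∞} u^2·(1 - u/2)^2·e^(-u) du.
An antiderivative of u^2·(1 - u/2)^2·e^(-u) is -(u^4/4 + u^2 + 2·u + 2)·e^(-u); evaluating from 0 to 3.2 gives ≈ 0.171636, while the full integral is 2.
This evaluates to P = 0.085818.

P ≈ 0.08582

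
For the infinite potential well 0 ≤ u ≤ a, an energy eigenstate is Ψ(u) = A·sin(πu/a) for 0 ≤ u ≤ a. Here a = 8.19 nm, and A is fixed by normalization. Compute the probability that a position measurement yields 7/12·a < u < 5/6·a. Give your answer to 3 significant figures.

P ≈ 0.308

The probability is P = ∫ |Ψ|² du over [7/12·a, 5/6·a].
The normalization integral ∫|Ψ|²du over the whole domain equals a/2·A², and A² cancels in the ratio.
In terms of t = u/a (A² and the length scale cancel between numerator and denominator), P = [∫_{7/12}^{5/6} sin(π·t)^2 dt] / [∫_{0}^{1} sin(π·t)^2 dt].
With ∫ sin(π·t)^2 dt = t/2 - sin(2·π·t)/(4·π) + C, the region integral is -1/(8·π) + √(3)/(8·π) + 1/8 and the full one is 1/2.
The result is P = (-1 + √(3) + π)/(4·π).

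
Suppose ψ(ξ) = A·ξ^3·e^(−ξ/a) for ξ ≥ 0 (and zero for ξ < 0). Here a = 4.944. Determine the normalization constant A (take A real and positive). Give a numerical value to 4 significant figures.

A ≈ 0.001569

Normalization requires ∫|ψ|² dξ = 1, integrated from 0 to ∞.
The integral (without the A² prefactor) comes out to 45·a^7/8.
So A² = (45·a^7/8)^(−1).
Substituting a = 4.944 gives A² = 0.0000024622, so A = 0.0015691.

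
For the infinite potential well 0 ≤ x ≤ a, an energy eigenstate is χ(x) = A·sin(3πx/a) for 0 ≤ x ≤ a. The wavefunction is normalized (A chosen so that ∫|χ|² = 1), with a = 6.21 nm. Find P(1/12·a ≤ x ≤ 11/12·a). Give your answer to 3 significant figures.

P ≈ 0.939

The probability is P = ∫ |χ|² dx over [1/12·a, 11/12·a].
Since A² = 1/(a/2), this is the region integral divided by the full normalization integral.
Substituting u = x/a, A² and the length scale cancel in the ratio: P = ∫_{1/12}^{11/12} sin(3·π·u)^2 du / ∫_{0}^{1} sin(3·π·u)^2 du.
With ∫ sin(3·π·u)^2 du = u/2 - sin(6·π·u)/(12·π) + C, the region integral is 1/(6·π) + 5/12 and the full one is 1/2.
The result is P = (2 + 5·π)/(6·π).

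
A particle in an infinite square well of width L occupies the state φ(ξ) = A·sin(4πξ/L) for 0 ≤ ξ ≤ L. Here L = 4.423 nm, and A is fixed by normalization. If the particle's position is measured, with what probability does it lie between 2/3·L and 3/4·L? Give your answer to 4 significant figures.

P = ∫_{2/3·L}^{3/4·L} |φ(ξ)|² dξ.
With A² fixed by ∫|φ|² = 1, i.e. A² = (L/2)^(−1), substitute and integrate.
Substituting u = ξ/L, A² and the length scale cancel in the ratio: P = ∫_{2/3}^{3/4} sin(4·π·u)^2 du / ∫_{0}^{1} sin(4·π·u)^2 du.
Using ∫ sin(4·π·u)^2 du = u/2 - sin(4·π·u)·cos(4·π·u)/(8·π), the numerator is -√(3)/(32·π) + 1/24 and the denominator is 1/2.
Taking the ratio, P = (-√(3)/16 + π/12)/π.

P ≈ 0.04888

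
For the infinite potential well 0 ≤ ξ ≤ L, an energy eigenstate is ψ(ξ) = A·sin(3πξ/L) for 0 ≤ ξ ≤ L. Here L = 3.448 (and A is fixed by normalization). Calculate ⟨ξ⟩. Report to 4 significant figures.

The expectation value is the |ψ|²-weighted average of ξ: ∫ ξ|ψ|² dξ.
With ∫₀^L sin²(nπξ/L) dξ = L/2, the ratio of the moment integral to the normalization integral gives ⟨ξ⟩ = L/2.
Putting L = 3.448 gives 1.7240.

⟨ξ⟩ ≈ 1.724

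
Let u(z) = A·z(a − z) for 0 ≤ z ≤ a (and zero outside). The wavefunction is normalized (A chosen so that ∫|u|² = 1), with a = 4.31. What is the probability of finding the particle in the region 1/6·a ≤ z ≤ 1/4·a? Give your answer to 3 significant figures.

P ≈ 0.0680

|u|² is the probability density, so P = ∫_{1/6·a}^{1/4·a} |u|² dz.
The normalization integral ∫|u|²dz over the whole domain equals a^5/30·A², and A² cancels in the ratio.
Substituting t = z/a, A² and the length scale cancel in the ratio: P = ∫_{1/6}^{1/4} t^2·(1 - t)^2 dt / ∫_{0}^{1} t^2·(1 - t)^2 dt.
Using ∫ t^2·(1 - t)^2 dt = t^3·(6·t^2 - 15·t + 10)/30, the numerator is ≈ 0.0022674 and the denominator is 1/30.
This works out to P = 0.06802.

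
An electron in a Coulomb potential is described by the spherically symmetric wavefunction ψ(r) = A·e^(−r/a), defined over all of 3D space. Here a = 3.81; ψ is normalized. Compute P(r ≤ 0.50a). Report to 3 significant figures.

With dV = 4πr²dr, the probability is ∫|ψ|² dV over r ≤ 0.50a.
A² is fixed by ∫₀^∞ 4πr²|ψ|² dr = 1, i.e. A² = (π·a^3)^(−1).
Substituting u = r/a, A², 4π and the length scale all cancel in the ratio: P = ∫_{0}^{0.50} u^2·e^(-2·u) du / ∫_{0}^{∞} u^2·e^(-2·u) du.
An antiderivative of u^2·e^(-2·u) is -(2·u^2 + 2·u + 1)·e^(-2·u)/4; evaluating from 0 to 0.50 gives 1/4 - 5·e^(-1)/8, while the full integral is 1/4.
This evaluates to P = 0.08030.

P ≈ 0.0803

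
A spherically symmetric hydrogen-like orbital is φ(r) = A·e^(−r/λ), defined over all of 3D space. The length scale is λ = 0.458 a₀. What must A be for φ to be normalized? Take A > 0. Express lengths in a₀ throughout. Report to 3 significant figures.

Normalization requires ∫|φ|² 4πr² dr = 1, integrated from 0 to ∞.
Recall ∫₀^∞ r^m e^(−r/β) dr = m!·β^(m+1), ∫|φ|² 4πr² dr = A²·(π·λ^3).
Hence A² = 1/[π·λ^3].
Plugging in λ = 0.458 yields A = 1.820.

A ≈ 1.82 a₀^(-3/2)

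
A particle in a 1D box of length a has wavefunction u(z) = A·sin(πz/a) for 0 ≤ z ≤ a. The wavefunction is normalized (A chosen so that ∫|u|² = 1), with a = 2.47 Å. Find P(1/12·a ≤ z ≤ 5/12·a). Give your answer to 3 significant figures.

P ≈ 0.333

The probability is P = ∫ |u|² dz over [1/12·a, 5/12·a].
The normalization integral ∫|u|²dz over the whole domain equals a/2·A², and A² cancels in the ratio.
Substituting t = z/a, A² and the length scale cancel in the ratio: P = ∫_{1/12}^{5/12} sin(π·t)^2 dt / ∫_{0}^{1} sin(π·t)^2 dt.
With ∫ sin(π·t)^2 dt = t/2 - sin(2·π·t)/(4·π) + C, the region integral is 1/6 and the full one is 1/2.
Taking the ratio, P = 1/3.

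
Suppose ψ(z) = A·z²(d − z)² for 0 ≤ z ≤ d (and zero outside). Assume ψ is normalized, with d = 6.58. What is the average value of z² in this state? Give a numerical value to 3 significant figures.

⟨z^2⟩ ≈ 11.8

By definition ⟨z²⟩ = ∫ z^2 |ψ(z)|² dz.
Expanding the polynomial and integrating term by term, evaluating both integrals, ⟨z²⟩ = 3·d^2/11.
With d = 6.58, ⟨z^2⟩ = 11.81.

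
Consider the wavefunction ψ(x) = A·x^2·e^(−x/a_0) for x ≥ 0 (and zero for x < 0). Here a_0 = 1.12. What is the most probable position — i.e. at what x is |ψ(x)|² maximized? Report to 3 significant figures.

The maximum of |ψ(x)|² occurs where its derivative vanishes.
Solving yields x = 2·a_0.
With a_0 = 1.12, the most probable position is 2.240.

x ≈ 2.24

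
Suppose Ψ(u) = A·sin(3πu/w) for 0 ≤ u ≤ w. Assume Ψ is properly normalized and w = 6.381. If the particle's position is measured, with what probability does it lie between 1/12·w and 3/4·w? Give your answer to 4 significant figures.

The probability is P = ∫ |Ψ|² du over [1/12·w, 3/4·w].
The normalization integral ∫|Ψ|²du over the whole domain equals w/2·A², and A² cancels in the ratio.
In terms of t = u/w (A² and the length scale cancel between numerator and denominator), P = [∫_{1/12}^{3/4} sin(3·π·t)^2 dt] / [∫_{0}^{1} sin(3·π·t)^2 dt].
With ∫ sin(3·π·t)^2 dt = t/2 - sin(6·π·t)/(12·π) + C, the region integral is 1/3 and the full one is 1/2.
This works out to P = 2/3.

P ≈ 0.6667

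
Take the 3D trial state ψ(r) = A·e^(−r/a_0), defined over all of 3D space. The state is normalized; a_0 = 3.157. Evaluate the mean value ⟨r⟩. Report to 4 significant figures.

⟨r⟩ = ∫ r |ψ|² 4πr² dr over the full domain.
Recall ∫₀^∞ r^m e^(−r/β) dr = m!·β^(m+1), since the A² factors cancel between numerator and denominator, ⟨r⟩ = 3·a_0/2.
With a_0 = 3.157, ⟨r⟩ = 4.7355.

⟨r⟩ ≈ 4.736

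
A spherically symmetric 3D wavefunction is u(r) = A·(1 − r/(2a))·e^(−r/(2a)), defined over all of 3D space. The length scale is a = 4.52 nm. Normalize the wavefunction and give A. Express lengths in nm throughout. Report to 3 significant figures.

A ≈ 0.0208 nm^(-3/2)

Normalization requires ∫|u|² 4πr² dr = 1, integrated from 0 to ∞.
In 3D with spherical symmetry the volume element is 4πr² dr.
Using ∫₀^∞ rⁿ e^(−αr) dr = n!/αⁿ⁺¹, carrying out the integral gives A² · 8·π·a^3.
Hence A² = 1/[8·π·a^3].
Plugging in a = 4.52 yields A = 0.02076.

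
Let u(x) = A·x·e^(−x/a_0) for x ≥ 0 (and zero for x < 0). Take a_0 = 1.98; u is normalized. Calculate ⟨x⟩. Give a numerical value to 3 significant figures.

⟨x⟩ = ∫ x |u|² dx over the full domain.
Recall ∫₀^∞ x^m e^(−x/β) dx = m!·β^(m+1), the ratio of the moment integral to the normalization integral gives ⟨x⟩ = 3·a_0/2.
Putting a_0 = 1.98 gives 2.970.

⟨x⟩ ≈ 2.97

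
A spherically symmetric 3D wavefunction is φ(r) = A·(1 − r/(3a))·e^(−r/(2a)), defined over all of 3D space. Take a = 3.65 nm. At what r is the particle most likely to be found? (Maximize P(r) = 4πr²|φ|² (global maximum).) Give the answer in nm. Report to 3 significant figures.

Set d/dr [P(r) = 4πr²|φ|²] = 0 and solve for r > 0.
This gives r = a.
With a = 3.65, the most probable radial distance is 3.650 nm.

r ≈ 3.65 nm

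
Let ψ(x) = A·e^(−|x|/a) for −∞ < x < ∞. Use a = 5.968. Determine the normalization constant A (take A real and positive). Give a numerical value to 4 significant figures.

Require ∫ |ψ|² dx = 1 over the whole domain.
With ∫₀^∞ x^0 e^(−αx) dx = 0!/α^1, ∫|ψ|² dx = A²·(a).
Hence A² = 1/[a].
With a = 5.968: A² = 0.16756 and A = 0.40934.

A ≈ 0.4093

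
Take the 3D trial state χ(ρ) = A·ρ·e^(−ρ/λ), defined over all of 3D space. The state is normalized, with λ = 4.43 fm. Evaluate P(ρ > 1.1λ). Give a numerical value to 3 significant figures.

P ≈ 0.928

P = ∫ |χ|² 4πρ² dρ over ρ > 1.1λ.
Normalization gives A² = 1/(3·π·λ^5).
Let u = ρ/λ; then A², 4π and the length scale all cancel, so P = ∫_{1.1}^{∞} u^4·e^(-2·u) du ÷ ∫_{0}^{∞} u^4·e^(-2·u) du.
An antiderivative of u^4·e^(-2·u) is -(u^4/2 + u^3 + 3·u^2/2 + 3·u/2 + 3/4)·e^(-2·u); evaluating from 1.1 to ∞ gives ≈ 0.69563, while the full integral is 3/4.
The region integral divided by the full integral gives P = 0.9275.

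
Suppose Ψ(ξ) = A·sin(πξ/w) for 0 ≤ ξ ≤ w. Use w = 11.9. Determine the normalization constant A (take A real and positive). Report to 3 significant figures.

A ≈ 0.410

Normalization requires ∫|Ψ|² dξ = 1, integrated from 0 to w.
With Ψ = A·sin(πξ/w), the integral evaluates to A²·[w/2].
Setting this equal to 1 gives A² = 1/(w/2).
Plugging in w = 11.9 yields A = 0.4100.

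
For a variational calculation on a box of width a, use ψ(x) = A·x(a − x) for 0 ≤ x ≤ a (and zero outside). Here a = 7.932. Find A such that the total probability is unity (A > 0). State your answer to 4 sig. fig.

Normalization requires ∫|ψ|² dx = 1, integrated from 0 to a.
Expanding the polynomial and integrating term by term, with ψ = A·x(a − x), the integral evaluates to A²·[a^5/30].
So A² = (a^5/30)^(−1).
Plugging in a = 7.932 yields A = 0.030910.

A ≈ 0.03091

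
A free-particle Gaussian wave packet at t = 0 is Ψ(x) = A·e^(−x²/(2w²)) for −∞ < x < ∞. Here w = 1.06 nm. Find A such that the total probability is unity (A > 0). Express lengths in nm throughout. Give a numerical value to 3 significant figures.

A ≈ 0.730 nm^(-1/2)

We need A² ∫|f|² dx = 1, taking the integral from −∞ to ∞.
Using the Gaussian integral ∫_{−∞}^{∞} e^(−αx²) dx = √(π/α), carrying out the integral gives A² · √(π)·w.
Hence A² = 1/[√(π)·w].
Substituting w = 1.06 gives A² = 0.5323, so A = 0.7296.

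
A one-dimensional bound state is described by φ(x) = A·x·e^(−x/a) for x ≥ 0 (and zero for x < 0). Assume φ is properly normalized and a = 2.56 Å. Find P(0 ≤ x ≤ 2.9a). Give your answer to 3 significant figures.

P ≈ 0.928

|φ|² is the probability density, so P = ∫_{0}^{2.9a} |φ|² dx.
Since A² = 1/(a^3/4), this is the region integral divided by the full normalization integral.
Let u = x/a; then A² and the length scale cancel, so P = ∫_{0}^{2.9} u^2·e^(-2·u) du ÷ ∫_{0}^{∞} u^2·e^(-2·u) du.
Using ∫ u^2·e^(-2·u) du = -(2·u^2 + 2·u + 1)·e^(-2·u)/4, the numerator is 1/4 - 1181·e^(-29/5)/200 and the denominator is 1/4.
Taking the ratio, P = 0.9285.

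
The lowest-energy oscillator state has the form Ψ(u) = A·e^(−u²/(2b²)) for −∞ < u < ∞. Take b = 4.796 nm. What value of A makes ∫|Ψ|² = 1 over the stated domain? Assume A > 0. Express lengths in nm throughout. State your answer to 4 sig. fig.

We need A² ∫|f|² du = 1, taking the integral from −∞ to ∞.
∫|Ψ|² du = A²·(√(π)·b).
Hence A² = 1/[√(π)·b].
Plugging in b = 4.796 yields A = 0.34298.

A ≈ 0.3430 nm^(-1/2)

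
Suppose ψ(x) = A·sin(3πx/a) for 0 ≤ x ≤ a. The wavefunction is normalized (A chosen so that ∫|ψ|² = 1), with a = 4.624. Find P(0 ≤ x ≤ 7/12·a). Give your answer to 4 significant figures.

|ψ|² is the probability density, so P = ∫_{0}^{7/12·a} |ψ|² dx.
With A² fixed by ∫|ψ|² = 1, i.e. A² = (a/2)^(−1), substitute and integrate.
Let u = x/a; then A² and the length scale cancel, so P = ∫_{0}^{7/12} sin(3·π·u)^2 du ÷ ∫_{0}^{1} sin(3·π·u)^2 du.
With ∫ sin(3·π·u)^2 du = u/2 - sin(6·π·u)/(12·π) + C, the region integral is 1/(12·π) + 7/24 and the full one is 1/2.
This works out to P = (2 + 7·π)/(12·π).

P ≈ 0.6364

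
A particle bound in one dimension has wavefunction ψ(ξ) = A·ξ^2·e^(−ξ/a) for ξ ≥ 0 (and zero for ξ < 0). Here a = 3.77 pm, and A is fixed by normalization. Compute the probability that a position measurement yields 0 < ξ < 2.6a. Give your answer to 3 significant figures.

P = ∫_{0}^{2.6a} |ψ(ξ)|² dξ.
Since A² = 1/(3·a^5/4), this is the region integral divided by the full normalization integral.
In terms of u = ξ/a (A² and the length scale cancel between numerator and denominator), P = [∫_{0}^{2.6} u^4·e^(-2·u) du] / [∫_{0}^{∞} u^4·e^(-2·u) du].
An antiderivative of u^4·e^(-2·u) is -(u^4/2 + u^3 + 3·u^2/2 + 3·u/2 + 3/4)·e^(-2·u); evaluating from 0 to 2.6 gives ≈ 0.44540, while the full integral is 3/4.
Evaluating gives P = 0.5939.

P ≈ 0.594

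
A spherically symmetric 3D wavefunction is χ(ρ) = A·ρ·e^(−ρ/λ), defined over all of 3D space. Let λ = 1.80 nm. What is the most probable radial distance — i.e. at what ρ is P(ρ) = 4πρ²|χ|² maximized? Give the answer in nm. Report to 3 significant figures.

ρ ≈ 3.60 nm

The maximum of P(ρ) = 4πρ²|χ|² occurs where its derivative vanishes.
Solving yields ρ = 2·λ.
With λ = 1.80, the most probable radial distance is 3.600 nm.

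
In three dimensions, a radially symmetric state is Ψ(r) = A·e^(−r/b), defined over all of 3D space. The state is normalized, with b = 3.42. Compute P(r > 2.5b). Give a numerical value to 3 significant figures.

P ≈ 0.125

With dV = 4πr²dr, the probability is ∫|Ψ|² dV over r > 2.5b.
The full normalization integral is A²·[π·b^3] = 1, fixing A².
Substituting u = r/b, A², 4π and the length scale all cancel in the ratio: P = ∫_{2.5}^{∞} u^2·e^(-2·u) du / ∫_{0}^{∞} u^2·e^(-2·u) du.
With ∫ u^2·e^(-2·u) du = -(2·u^2 + 2·u + 1)·e^(-2·u)/4 + C, the region integral is 37·e^(-5)/8 and the full one is 1/4.
This evaluates to P = 0.1247.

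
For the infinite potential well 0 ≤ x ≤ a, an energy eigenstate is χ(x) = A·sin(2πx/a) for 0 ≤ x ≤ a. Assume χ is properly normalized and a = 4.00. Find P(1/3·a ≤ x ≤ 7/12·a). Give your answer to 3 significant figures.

P = ∫_{1/3·a}^{7/12·a} |χ(x)|² dx.
With A² fixed by ∫|χ|² = 1, i.e. A² = (a/2)^(−1), substitute and integrate.
Let u = x/a; then A² and the length scale cancel, so P = ∫_{1/3}^{7/12} sin(2·π·u)^2 du ÷ ∫_{0}^{1} sin(2·π·u)^2 du.
With ∫ sin(2·π·u)^2 du = u/2 - sin(4·π·u)/(8·π) + C, the region integral is -√(3)/(8·π) + 1/8 and the full one is 1/2.
This works out to P = (π - √(3))/(4·π).

P ≈ 0.112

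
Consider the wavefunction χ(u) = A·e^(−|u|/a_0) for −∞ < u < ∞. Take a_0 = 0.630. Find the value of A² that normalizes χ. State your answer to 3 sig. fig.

Normalization requires ∫|χ|² du = 1, integrated from −∞ to ∞.
Recall ∫₀^∞ u^m e^(−u/β) du = m!·β^(m+1), carrying out the integral gives A² · a_0.
Setting this equal to 1 gives A² = 1/(a_0).
With a_0 = 0.630: A² = 1.587 and A = 1.260.

A^2 ≈ 1.59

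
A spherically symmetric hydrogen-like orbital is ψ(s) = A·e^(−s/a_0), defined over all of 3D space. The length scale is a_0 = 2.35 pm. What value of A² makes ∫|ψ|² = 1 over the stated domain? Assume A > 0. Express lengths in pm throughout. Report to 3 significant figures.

Normalization requires ∫|ψ|² 4πs² ds = 1, integrated from 0 to ∞.
With ψ = A·e^(−s/a_0), the integral evaluates to A²·[π·a_0^3].
With a_0 = 2.35: A² = 0.02453 and A = 0.1566.

A^2 ≈ 0.0245 pm^(-3)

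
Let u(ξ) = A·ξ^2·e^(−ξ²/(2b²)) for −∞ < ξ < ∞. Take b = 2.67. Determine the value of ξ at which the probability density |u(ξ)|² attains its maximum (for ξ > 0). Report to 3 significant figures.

ξ ≈ 3.78

Set d/dξ [|u(ξ)|²] = 0 and solve for ξ > 0.
This gives ξ = √(2)·b.
With b = 2.67, the value of ξ > 0 at which the probability density is greatest is 3.776.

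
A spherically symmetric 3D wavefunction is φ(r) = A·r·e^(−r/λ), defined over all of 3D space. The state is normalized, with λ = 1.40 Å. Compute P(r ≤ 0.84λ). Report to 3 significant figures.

P ≈ 0.0284

P = ∫ |φ|² 4πr² dr over r ≤ 0.84λ.
The full normalization integral is A²·[3·π·λ^5] = 1, fixing A².
Let u = r/λ; then A², 4π and the length scale all cancel, so P = ∫_{0}^{0.84} u^4·e^(-2·u) du ÷ ∫_{0}^{∞} u^4·e^(-2·u) du.
With ∫ u^4·e^(-2·u) du = -(u^4/2 + u^3 + 3·u^2/2 + 3·u/2 + 3/4)·e^(-2·u) + C, the region integral is ≈ 0.021270 and the full one is 3/4.
The region integral divided by the full integral gives P = 0.02836.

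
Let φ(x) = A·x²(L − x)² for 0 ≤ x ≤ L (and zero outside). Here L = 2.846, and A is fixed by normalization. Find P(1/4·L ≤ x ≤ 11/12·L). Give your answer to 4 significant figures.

P ≈ 0.9507

|φ|² is the probability density, so P = ∫_{1/4·L}^{11/12·L} |φ|² dx.
The normalization integral ∫|φ|²dx over the whole domain equals L^9/630·A², and A² cancels in the ratio.
In terms of u = x/L (A² and the length scale cancel between numerator and denominator), P = [∫_{1/4}^{11/12} u^4·(1 - u)^4 du] / [∫_{0}^{1} u^4·(1 - u)^4 du].
Using ∫ u^4·(1 - u)^4 du = u^5·(70·u^4 - 315·u^3 + 540·u^2 - 420·u + 126)/630, the numerator is ≈ 0.00150904 and the denominator is 1/630.
Evaluating gives P = 0.95069.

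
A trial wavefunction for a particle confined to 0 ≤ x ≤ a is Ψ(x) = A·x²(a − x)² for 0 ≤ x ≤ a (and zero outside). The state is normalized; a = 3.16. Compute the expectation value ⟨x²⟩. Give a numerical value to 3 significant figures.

⟨x^2⟩ ≈ 2.72

⟨x²⟩ = ∫ x^2 |Ψ|² dx over the full domain.
The ratio of the moment integral to the normalization integral gives ⟨x²⟩ = 3·a^2/11.
Putting a = 3.16 gives 2.723.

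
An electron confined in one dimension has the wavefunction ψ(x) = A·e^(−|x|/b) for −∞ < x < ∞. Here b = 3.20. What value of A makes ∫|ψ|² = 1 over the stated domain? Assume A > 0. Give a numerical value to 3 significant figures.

A ≈ 0.559

The normalization condition is ∫|ψ|² dx = 1 from −∞ to ∞.
Using ∫₀^∞ xⁿ e^(−αx) dx = n!/αⁿ⁺¹, ∫|ψ|² dx = A²·(b).
Hence A² = 1/[b].
Substituting b = 3.20 gives A² = 0.3125, so A = 0.5590.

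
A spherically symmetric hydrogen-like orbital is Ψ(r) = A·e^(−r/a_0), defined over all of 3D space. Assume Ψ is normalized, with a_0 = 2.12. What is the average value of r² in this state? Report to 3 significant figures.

⟨r^2⟩ ≈ 13.5

By definition ⟨r²⟩ = ∫ r^2 |Ψ(r)|² 4πr² dr.
Using ∫₀^∞ rⁿ e^(−αr) dr = n!/αⁿ⁺¹, evaluating both integrals, ⟨r²⟩ = 3·a_0^2.
With a_0 = 2.12, ⟨r^2⟩ = 13.48.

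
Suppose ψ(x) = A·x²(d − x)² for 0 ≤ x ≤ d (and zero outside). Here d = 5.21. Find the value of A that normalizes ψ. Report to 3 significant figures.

A ≈ 0.0149

The normalization condition is ∫|ψ|² dx = 1 from 0 to d.
Expanding the polynomial and integrating term by term, the integral (without the A² prefactor) comes out to d^9/630.
So A² = (d^9/630)^(−1).
With d = 5.21: A² = 0.0002227 and A = 0.01492.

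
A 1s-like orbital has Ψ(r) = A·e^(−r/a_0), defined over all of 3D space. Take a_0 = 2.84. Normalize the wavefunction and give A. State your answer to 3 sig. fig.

A ≈ 0.118

We need A² ∫|f|² 4πr² dr = 1, taking the integral from 0 to ∞.
(Spherical symmetry: dV = 4πr² dr.)
With Ψ = A·e^(−r/a_0), the integral evaluates to A²·[π·a_0^3].
Setting this equal to 1 gives A² = 1/(π·a_0^3).
Substituting a_0 = 2.84 gives A² = 0.01390, so A = 0.1179.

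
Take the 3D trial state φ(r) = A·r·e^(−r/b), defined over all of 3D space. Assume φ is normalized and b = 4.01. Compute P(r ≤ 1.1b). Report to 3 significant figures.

P ≈ 0.0725

P = ∫ |φ|² 4πr² dr over r ≤ 1.1b.
A² is fixed by ∫₀^∞ 4πr²|φ|² dr = 1, i.e. A² = (3·π·b^5)^(−1).
Let u = r/b; then A², 4π and the length scale all cancel, so P = ∫_{0}^{1.1} u^4·e^(-2·u) du ÷ ∫_{0}^{∞} u^4·e^(-2·u) du.
Using ∫ u^4·e^(-2·u) du = -(u^4/2 + u^3 + 3·u^2/2 + 3·u/2 + 3/4)·e^(-2·u), the numerator is ≈ 0.054372 and the denominator is 3/4.
The region integral divided by the full integral gives P = 0.07250.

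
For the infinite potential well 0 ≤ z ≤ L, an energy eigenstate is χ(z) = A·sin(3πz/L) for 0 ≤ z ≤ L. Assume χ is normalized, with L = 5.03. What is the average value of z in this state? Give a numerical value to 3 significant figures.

⟨z⟩ = ∫ z |χ|² dz over the full domain.
Evaluating both integrals, ⟨z⟩ = L/2.
Putting L = 5.03 gives 2.515.

⟨z⟩ ≈ 2.52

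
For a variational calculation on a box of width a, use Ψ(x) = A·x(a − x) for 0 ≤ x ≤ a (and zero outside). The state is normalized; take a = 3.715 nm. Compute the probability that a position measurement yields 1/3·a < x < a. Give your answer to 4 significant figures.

P = ∫_{1/3·a}^{a} |Ψ(x)|² dx.
The normalization integral ∫|Ψ|²dx over the whole domain equals a^5/30·A², and A² cancels in the ratio.
Let u = x/a; then A² and the length scale cancel, so P = ∫_{1/3}^{1} u^2·(1 - u)^2 du ÷ ∫_{0}^{1} u^2·(1 - u)^2 du.
An antiderivative of u^2·(1 - u)^2 is u^3·(6·u^2 - 15·u + 10)/30; evaluating from 1/3 to 1 gives 32/1215, while the full integral is 1/30.
Taking the ratio, P = 64/81.

P ≈ 0.7901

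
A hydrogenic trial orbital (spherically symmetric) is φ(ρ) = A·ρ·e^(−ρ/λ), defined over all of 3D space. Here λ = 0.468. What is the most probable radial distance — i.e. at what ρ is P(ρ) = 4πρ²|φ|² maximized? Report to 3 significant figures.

Differentiate P(ρ) = 4πρ²|φ|² with respect to ρ and set to zero.
This gives ρ = 2·λ.
With λ = 0.468, the most probable radial distance is 0.9360.

ρ ≈ 0.936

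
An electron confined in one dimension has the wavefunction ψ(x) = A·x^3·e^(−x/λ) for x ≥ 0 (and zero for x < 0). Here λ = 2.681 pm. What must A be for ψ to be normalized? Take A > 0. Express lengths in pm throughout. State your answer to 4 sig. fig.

Require ∫ |ψ|² dx = 1 over the whole domain.
With ψ = A·x^3·e^(−x/λ), the integral evaluates to A²·[45·λ^7/8].
Setting this equal to 1 gives A² = 1/(45·λ^7/8).
Substituting λ = 2.681 gives A² = 0.00017857, so A = 0.013363.

A ≈ 0.01336 pm^(-7/2)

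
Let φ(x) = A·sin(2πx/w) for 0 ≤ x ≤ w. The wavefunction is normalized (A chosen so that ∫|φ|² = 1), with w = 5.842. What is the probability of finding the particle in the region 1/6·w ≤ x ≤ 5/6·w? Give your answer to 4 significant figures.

P ≈ 0.8045

P = ∫_{1/6·w}^{5/6·w} |φ(x)|² dx.
Since A² = 1/(w/2), this is the region integral divided by the full normalization integral.
Let u = x/w; then A² and the length scale cancel, so P = ∫_{1/6}^{5/6} sin(2·π·u)^2 du ÷ ∫_{0}^{1} sin(2·π·u)^2 du.
With ∫ sin(2·π·u)^2 du = u/2 - sin(4·π·u)/(8·π) + C, the region integral is √(3)/(8·π) + 1/3 and the full one is 1/2.
This works out to P = √(3)/(4·π) + 2/3.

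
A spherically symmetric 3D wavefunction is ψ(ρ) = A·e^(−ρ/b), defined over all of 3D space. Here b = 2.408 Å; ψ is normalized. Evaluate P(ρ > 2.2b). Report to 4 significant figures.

P = ∫ |ψ|² 4πρ² dρ over ρ > 2.2b.
A² is fixed by ∫₀^∞ 4πρ²|ψ|² dρ = 1, i.e. A² = (π·b^3)^(−1).
In terms of u = ρ/b (A², 4π and the length scale all cancel between numerator and denominator), P = [∫_{2.2}^{∞} u^2·e^(-2·u) du] / [∫_{0}^{∞} u^2·e^(-2·u) du].
An antiderivative of u^2·e^(-2·u) is -(2·u^2 + 2·u + 1)·e^(-2·u)/4; evaluating from 2.2 to ∞ gives 377·e^(-22/5)/100, while the full integral is 1/4.
This evaluates to P = 0.18514.

P ≈ 0.1851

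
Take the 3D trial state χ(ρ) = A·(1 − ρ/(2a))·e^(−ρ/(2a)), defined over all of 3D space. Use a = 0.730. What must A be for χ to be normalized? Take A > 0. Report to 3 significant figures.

A ≈ 0.320

The normalization condition is ∫|χ|² 4πρ² dρ = 1 from 0 to ∞.
Using ∫₀^∞ ρⁿ e^(−αρ) dρ = n!/αⁿ⁺¹, carrying out the integral gives A² · 8·π·a^3.
So A² = (8·π·a^3)^(−1).
Plugging in a = 0.730 yields A = 0.3198.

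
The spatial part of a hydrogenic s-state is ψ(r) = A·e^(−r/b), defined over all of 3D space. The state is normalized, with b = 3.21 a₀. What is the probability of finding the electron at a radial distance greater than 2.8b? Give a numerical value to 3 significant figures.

P ≈ 0.0824

With dV = 4πr²dr, the probability is ∫|ψ|² dV over r > 2.8b.
The full normalization integral is A²·[π·b^3] = 1, fixing A².
Let u = r/b; then A², 4π and the length scale all cancel, so P = ∫_{2.8}^{∞} u^2·e^(-2·u) du ÷ ∫_{0}^{∞} u^2·e^(-2·u) du.
Using ∫ u^2·e^(-2·u) du = -(2·u^2 + 2·u + 1)·e^(-2·u)/4, the numerator is 557·e^(-28/5)/100 and the denominator is 1/4.
The region integral divided by the full integral gives P = 0.08239.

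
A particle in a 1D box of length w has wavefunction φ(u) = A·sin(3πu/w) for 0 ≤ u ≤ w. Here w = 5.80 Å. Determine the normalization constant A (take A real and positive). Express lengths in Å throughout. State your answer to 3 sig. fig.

A ≈ 0.587 Å^(-1/2)

We need A² ∫|f|² du = 1, taking the integral from 0 to w.
Carrying out the integral gives A² · w/2.
So A² = (w/2)^(−1).
With w = 5.80: A² = 0.3448 and A = 0.5872.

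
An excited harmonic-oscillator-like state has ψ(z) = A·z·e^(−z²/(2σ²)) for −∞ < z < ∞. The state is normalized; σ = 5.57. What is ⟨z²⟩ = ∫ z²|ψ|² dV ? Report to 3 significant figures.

⟨z^2⟩ ≈ 46.5

The expectation value is the |ψ|²-weighted average of z^2: ∫ z^2|ψ|² dz.
With ∫_{−∞}^{∞} z^(2m) e^(−αz²) dz = (2m−1)!!·√π / (2^m α^(m+1/2)), since the A² factors cancel between numerator and denominator, ⟨z²⟩ = 3·σ^2/2.
Putting σ = 5.57 gives 46.54.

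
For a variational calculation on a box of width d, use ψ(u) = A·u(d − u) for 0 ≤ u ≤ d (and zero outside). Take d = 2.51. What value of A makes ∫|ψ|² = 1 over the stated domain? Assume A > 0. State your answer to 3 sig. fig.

Require ∫ |ψ|² du = 1 over the whole domain.
The integral (without the A² prefactor) comes out to d^5/30.
Hence A² = 1/[d^5/30].
Plugging in d = 2.51 yields A = 0.5488.

A ≈ 0.549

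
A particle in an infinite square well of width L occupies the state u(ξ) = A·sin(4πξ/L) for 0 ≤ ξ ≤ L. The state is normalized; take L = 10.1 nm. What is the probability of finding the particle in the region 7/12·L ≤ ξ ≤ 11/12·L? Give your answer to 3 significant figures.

P = ∫_{7/12·L}^{11/12·L} |u(ξ)|² dξ.
With A² fixed by ∫|u|² = 1, i.e. A² = (L/2)^(−1), substitute and integrate.
Let t = ξ/L; then A² and the length scale cancel, so P = ∫_{7/12}^{11/12} sin(4·π·t)^2 dt ÷ ∫_{0}^{1} sin(4·π·t)^2 dt.
Using ∫ sin(4·π·t)^2 dt = t/2 - sin(4·π·t)·cos(4·π·t)/(8·π), the numerator is √(3)/(16·π) + 1/6 and the denominator is 1/2.
Taking the ratio, P = (√(3)/8 + π/3)/π.

P ≈ 0.402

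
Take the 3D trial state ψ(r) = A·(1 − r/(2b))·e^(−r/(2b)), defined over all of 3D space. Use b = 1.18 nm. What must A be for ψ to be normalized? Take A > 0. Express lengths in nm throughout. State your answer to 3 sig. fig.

A ≈ 0.156 nm^(-3/2)

We need A² ∫|f|² 4πr² dr = 1, taking the integral from 0 to ∞.
∫|ψ|² 4πr² dr = A²·(8·π·b^3).
Hence A² = 1/[8·π·b^3].
Plugging in b = 1.18 yields A = 0.1556.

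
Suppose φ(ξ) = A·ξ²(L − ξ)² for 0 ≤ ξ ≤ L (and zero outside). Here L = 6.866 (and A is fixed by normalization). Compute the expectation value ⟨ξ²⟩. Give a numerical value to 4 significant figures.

⟨ξ²⟩ = ∫ ξ^2 |φ|² dξ over the full domain.
Expanding the polynomial and integrating term by term, the ratio of the moment integral to the normalization integral gives ⟨ξ²⟩ = 3·L^2/11.
Putting L = 6.866 gives 12.857.

⟨ξ^2⟩ ≈ 12.86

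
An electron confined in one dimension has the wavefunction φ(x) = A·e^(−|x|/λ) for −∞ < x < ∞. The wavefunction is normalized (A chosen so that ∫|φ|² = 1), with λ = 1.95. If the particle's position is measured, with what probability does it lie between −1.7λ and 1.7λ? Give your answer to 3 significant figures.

P ≈ 0.967

|φ|² is the probability density, so P = ∫_{−1.7λ}^{1.7λ} |φ|² dx.
With A² fixed by ∫|φ|² = 1, i.e. A² = (λ)^(−1), substitute and integrate.
By symmetry take twice the x ≥ 0 contribution in numerator and denominator; the 2's cancel. In terms of u = x/λ (A² and the length scale cancel between numerator and denominator), P = [∫_{0}^{1.7} e^(-2·u) du] / [∫_{0}^{∞} e^(-2·u) du].
An antiderivative of e^(-2·u) is -e^(-2·u)/2; evaluating from 0 to 1.7 gives 1/2 - e^(-17/5)/2, while the full integral is 1/2.
This works out to P = 0.9666.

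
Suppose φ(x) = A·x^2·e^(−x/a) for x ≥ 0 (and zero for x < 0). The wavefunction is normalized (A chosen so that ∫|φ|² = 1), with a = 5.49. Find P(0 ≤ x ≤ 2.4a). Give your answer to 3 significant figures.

P ≈ 0.524

The probability is P = ∫ |φ|² dx over [0, 2.4a].
With A² fixed by ∫|φ|² = 1, i.e. A² = (3·a^5/4)^(−1), substitute and integrate.
Let u = x/a; then A² and the length scale cancel, so P = ∫_{0}^{2.4} u^4·e^(-2·u) du ÷ ∫_{0}^{∞} u^4·e^(-2·u) du.
With ∫ u^4·e^(-2·u) du = -(u^4/2 + u^3 + 3·u^2/2 + 3·u/2 + 3/4)·e^(-2·u) + C, the region integral is ≈ 0.39281 and the full one is 3/4.
Evaluating gives P = 0.5237.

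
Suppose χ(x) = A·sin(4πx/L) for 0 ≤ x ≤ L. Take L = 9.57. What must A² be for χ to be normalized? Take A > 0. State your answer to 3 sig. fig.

We need A² ∫|f|² dx = 1, taking the integral from 0 to L.
With χ = A·sin(4πx/L), the integral evaluates to A²·[L/2].
Hence A² = 1/[L/2].
Plugging in L = 9.57 yields A = 0.4572.

A^2 ≈ 0.209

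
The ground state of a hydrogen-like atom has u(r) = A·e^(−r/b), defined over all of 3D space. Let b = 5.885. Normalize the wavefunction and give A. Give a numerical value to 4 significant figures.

A ≈ 0.03952

We need A² ∫|f|² 4πr² dr = 1, taking the integral from 0 to ∞.
(Spherical symmetry: dV = 4πr² dr.)
With u = A·e^(−r/b), the integral evaluates to A²·[π·b^3].
So A² = (π·b^3)^(−1).
Substituting b = 5.885 gives A² = 0.0015617, so A = 0.039519.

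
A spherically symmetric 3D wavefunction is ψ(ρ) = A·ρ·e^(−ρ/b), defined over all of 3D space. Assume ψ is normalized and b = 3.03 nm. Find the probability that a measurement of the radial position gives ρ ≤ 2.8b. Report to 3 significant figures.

P ≈ 0.658

With dV = 4πρ²dρ, the probability is ∫|ψ|² dV over ρ ≤ 2.8b.
Normalization gives A² = 1/(3·π·b^5).
Substituting u = ρ/b, A², 4π and the length scale all cancel in the ratio: P = ∫_{0}^{2.8} u^4·e^(-2·u) du / ∫_{0}^{∞} u^4·e^(-2·u) du.
With ∫ u^4·e^(-2·u) du = -(u^4/2 + u^3 + 3·u^2/2 + 3·u/2 + 3/4)·e^(-2·u) + C, the region integral is ≈ 0.49339 and the full one is 3/4.
Taking the ratio yields P = 0.6578.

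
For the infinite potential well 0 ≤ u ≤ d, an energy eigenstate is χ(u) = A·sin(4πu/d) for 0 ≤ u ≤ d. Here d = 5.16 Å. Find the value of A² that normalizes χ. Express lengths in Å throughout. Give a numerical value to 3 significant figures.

Require ∫ |χ|² du = 1 over the whole domain.
Carrying out the integral gives A² · d/2.
So A² = (d/2)^(−1).
Substituting d = 5.16 gives A² = 0.3876, so A = 0.6226.

A^2 ≈ 0.388 Å^(-1)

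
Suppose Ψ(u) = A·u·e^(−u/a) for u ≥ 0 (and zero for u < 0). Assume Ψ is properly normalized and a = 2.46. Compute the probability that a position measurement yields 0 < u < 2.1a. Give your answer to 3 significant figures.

P = ∫_{0}^{2.1a} |Ψ(u)|² du.
With A² fixed by ∫|Ψ|² = 1, i.e. A² = (a^3/4)^(−1), substitute and integrate.
Substituting t = u/a, A² and the length scale cancel in the ratio: P = ∫_{0}^{2.1} t^2·e^(-2·t) dt / ∫_{0}^{∞} t^2·e^(-2·t) dt.
An antiderivative of t^2·e^(-2·t) is -(2·t^2 + 2·t + 1)·e^(-2·t)/4; evaluating from 0 to 2.1 gives 1/4 - 701·e^(-21/5)/200, while the full integral is 1/4.
This works out to P = 0.7898.

P ≈ 0.790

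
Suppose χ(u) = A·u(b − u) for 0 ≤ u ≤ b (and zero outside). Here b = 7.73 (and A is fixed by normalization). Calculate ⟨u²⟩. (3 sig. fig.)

⟨u^2⟩ ≈ 17.1

The expectation value is the |χ|²-weighted average of u^2: ∫ u^2|χ|² du.
Expanding the polynomial and integrating term by term, the ratio of the moment integral to the normalization integral gives ⟨u²⟩ = 2·b^2/7.
With b = 7.73, ⟨u^2⟩ = 17.07.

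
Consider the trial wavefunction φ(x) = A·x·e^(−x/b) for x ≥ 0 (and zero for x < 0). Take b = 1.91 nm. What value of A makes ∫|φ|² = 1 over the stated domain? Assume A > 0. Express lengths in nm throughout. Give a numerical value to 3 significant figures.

A ≈ 0.758 nm^(-3/2)

Normalization requires ∫|φ|² dx = 1, integrated from 0 to ∞.
Carrying out the integral gives A² · b^3/4.
Plugging in b = 1.91 yields A = 0.7577.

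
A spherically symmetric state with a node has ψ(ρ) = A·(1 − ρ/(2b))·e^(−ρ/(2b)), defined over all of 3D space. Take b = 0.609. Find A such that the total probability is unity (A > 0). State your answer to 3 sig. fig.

We need A² ∫|f|² 4πρ² dρ = 1, taking the integral from 0 to ∞.
Recall ∫₀^∞ ρ^m e^(−ρ/β) dρ = m!·β^(m+1), ∫|ψ|² 4πρ² dρ = A²·(8·π·b^3).
Hence A² = 1/[8·π·b^3].
With b = 0.609: A² = 0.1762 and A = 0.4197.

A ≈ 0.420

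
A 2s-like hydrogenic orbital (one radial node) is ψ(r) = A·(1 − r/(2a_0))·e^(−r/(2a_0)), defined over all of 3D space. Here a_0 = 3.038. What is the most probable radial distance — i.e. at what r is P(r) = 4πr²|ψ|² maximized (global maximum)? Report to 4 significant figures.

The maximum of P(r) = 4πr²|ψ|² occurs where its derivative vanishes.
Solving yields r = a_0·(√(5) + 3).
With a_0 = 3.038, the most probable radial distance is 15.907.

r ≈ 15.91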